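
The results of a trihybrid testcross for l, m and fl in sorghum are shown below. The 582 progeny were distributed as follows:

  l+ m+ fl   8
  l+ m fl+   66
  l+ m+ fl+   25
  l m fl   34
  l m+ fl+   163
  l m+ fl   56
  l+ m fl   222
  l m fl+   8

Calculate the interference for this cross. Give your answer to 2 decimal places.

The two most frequent reciprocal classes, l m+ fl+ and l+ m fl, are the parental types, so the F1 was l m+ fl+ / l+ m fl.
The two rarest classes, l m fl+ and l+ m+ fl, are the double crossovers. Comparing them with the parentals, only the m allele has switched, so m is the middle locus and the order is fl – m – l.
fl–m: (122 + 16)/582 = 0.2371; m–l: (59 + 16)/582 = 0.1289.
Expected DCO frequency = 0.2371 × 0.1289 ≈ 0.03056; observed = 16/582 ≈ 0.02749.
Coefficient of coincidence = 0.02749/0.03056 ≈ 0.90; interference = 1 − 0.90 = 0.10.

0.10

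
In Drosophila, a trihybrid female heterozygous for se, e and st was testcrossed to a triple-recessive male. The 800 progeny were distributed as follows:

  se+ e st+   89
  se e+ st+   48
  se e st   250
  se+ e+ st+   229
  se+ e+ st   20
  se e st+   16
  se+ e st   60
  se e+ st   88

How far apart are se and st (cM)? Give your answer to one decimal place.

The two most frequent reciprocal classes, se e st and se+ e+ st+, are the parental types, so the F1 was se e st / se+ e+ st+.
The two rarest classes, se e st+ and se+ e+ st, are the double crossovers. Comparing them with the parentals, only the st allele has switched, so st is the middle locus and the order is se – st – e.
Crossovers in the se–st interval produce the single-crossover classes se+ e st and se e+ st+ (60 + 48 = 108) plus the double crossovers (36).
RF(se–st) = (108 + 36) / 800 = 144/800 = 0.1800 → 18.0 cM.

18.0 cM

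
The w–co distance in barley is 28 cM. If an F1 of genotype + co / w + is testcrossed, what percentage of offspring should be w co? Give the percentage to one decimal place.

14.0%

A map distance of 28 cM corresponds to a recombination frequency of 0.280.
The F1 is + co / w +, so w co is a recombinant gamete class with expected frequency r/2 = 0.280/2 = 0.1400.
That is 0.1400 = 14.0% of the progeny.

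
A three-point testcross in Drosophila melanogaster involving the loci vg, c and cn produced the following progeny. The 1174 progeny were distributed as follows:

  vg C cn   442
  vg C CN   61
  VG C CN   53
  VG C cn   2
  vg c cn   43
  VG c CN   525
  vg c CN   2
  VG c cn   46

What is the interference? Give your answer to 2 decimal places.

The two most frequent reciprocal classes, vg C cn and VG c CN, are the parental types, so the F1 was vg C cn / VG c CN.
The two rarest classes, VG C cn and vg c CN, are the double crossovers. Comparing them with the parentals, only the vg allele has switched, so vg is the middle locus and the order is c – vg – cn.
c–vg: (96 + 4)/1174 = 0.0852; vg–cn: (107 + 4)/1174 = 0.0945.
Expected DCO frequency = 0.0852 × 0.0945 ≈ 0.00805; observed = 4/1174 ≈ 0.00341.
Coefficient of coincidence = 0.00341/0.00805 ≈ 0.42; interference = 1 − 0.42 = 0.58.

0.58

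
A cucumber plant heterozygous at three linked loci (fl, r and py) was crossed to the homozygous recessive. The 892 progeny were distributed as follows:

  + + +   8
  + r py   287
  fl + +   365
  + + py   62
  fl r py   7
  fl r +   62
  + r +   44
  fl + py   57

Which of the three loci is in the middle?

The two most frequent reciprocal classes, + r py and fl + +, are the parental types, so the F1 was + r py / fl + +.
The two rarest classes, fl r py and + + +, are the double crossovers. Comparing them with the parentals, only the fl allele has switched, so fl is the middle locus and the order is r – fl – py.

fl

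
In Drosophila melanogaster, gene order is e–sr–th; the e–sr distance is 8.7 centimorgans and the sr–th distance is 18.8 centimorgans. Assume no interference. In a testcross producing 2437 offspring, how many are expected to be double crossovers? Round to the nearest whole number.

40

Map distances give recombination frequencies of 0.087 and 0.188 for the two intervals.
With no interference, expected double-crossover frequency = 0.087 × 0.188 = 0.01636.
Expected number = 0.01636 × 2437 = 39.86 ≈ 40.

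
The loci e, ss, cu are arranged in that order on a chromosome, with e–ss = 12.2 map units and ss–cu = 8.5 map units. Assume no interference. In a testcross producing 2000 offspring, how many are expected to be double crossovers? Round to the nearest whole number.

21

Map distances give recombination frequencies of 0.122 and 0.085 for the two intervals.
With no interference, expected double-crossover frequency = 0.122 × 0.085 = 0.01037.
Expected number = 0.01037 × 2000 = 20.74 ≈ 21.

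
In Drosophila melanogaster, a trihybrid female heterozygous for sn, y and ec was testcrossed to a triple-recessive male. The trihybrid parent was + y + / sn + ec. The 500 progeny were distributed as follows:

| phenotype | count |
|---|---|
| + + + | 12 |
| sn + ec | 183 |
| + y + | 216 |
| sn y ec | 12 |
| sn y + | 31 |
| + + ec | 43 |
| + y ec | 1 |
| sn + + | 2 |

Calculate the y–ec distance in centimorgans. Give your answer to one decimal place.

The two rarest classes, + y ec and sn + +, are the double crossovers. Comparing them with the parentals, only the ec allele has switched, so ec is the middle locus and the order is y – ec – sn.
Crossovers in the y–ec interval produce the single-crossover classes + + + and sn y ec (12 + 12 = 24) plus the double crossovers (3).
RF(y–ec) = (24 + 3) / 500 = 27/500 = 0.0540 → 5.4 centimorgans.

5.4 centimorgans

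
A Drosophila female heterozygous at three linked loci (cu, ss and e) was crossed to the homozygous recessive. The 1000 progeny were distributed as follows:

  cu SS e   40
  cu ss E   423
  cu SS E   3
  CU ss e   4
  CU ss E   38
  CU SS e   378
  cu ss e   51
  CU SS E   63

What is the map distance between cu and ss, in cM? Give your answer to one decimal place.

The two most frequent reciprocal classes, cu ss E and CU SS e, are the parental types, so the F1 was cu ss E / CU SS e.
The two rarest classes, cu SS E and CU ss e, are the double crossovers. Comparing them with the parentals, only the ss allele has switched, so ss is the middle locus and the order is e – ss – cu.
Crossovers in the ss–cu interval produce the single-crossover classes CU ss E and cu SS e (38 + 40 = 78) plus the double crossovers (7).
RF(ss–cu) = (78 + 7) / 1000 = 85/1000 = 0.0850 → 8.5 cM.

8.5 cM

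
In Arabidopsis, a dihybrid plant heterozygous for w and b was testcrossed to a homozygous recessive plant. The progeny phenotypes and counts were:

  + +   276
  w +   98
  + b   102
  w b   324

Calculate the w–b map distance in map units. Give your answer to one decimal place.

The two most frequent classes, + + (276) and w b (324), are the parental types, so the F1 was + + / w b.
The recombinant classes are + b and w +: 102 + 98 = 200.
Recombination frequency = 200/800 = 0.2500 ≈ 25.0%, i.e. 25.0 map units.

25.0 map units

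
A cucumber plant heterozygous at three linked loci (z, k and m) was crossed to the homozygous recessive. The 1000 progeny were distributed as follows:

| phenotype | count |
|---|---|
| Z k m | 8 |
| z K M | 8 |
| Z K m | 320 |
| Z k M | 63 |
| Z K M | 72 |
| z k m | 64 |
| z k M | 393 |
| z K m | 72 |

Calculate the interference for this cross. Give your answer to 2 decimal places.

0.30

The two most frequent reciprocal classes, z k M and Z K m, are the parental types, so the F1 was z k M / Z K m.
The two rarest classes, z K M and Z k m, are the double crossovers. Comparing them with the parentals, only the k allele has switched, so k is the middle locus and the order is z – k – m.
z–k: (135 + 16)/1000 = 0.1510; k–m: (136 + 16)/1000 = 0.1520.
Expected DCO frequency = 0.1510 × 0.1520 ≈ 0.02295; observed = 16/1000 ≈ 0.01600.
Coefficient of coincidence = 0.01600/0.02295 ≈ 0.70; interference = 1 − 0.70 = 0.30.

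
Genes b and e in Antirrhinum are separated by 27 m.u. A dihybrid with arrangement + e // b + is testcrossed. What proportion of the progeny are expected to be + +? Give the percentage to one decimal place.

13.5%

A map distance of 27 m.u. corresponds to a recombination frequency of 0.270.
The F1 is + e / b +, so + + is a recombinant gamete class with expected frequency r/2 = 0.270/2 = 0.1350.
That is 0.1350 = 13.5% of the progeny.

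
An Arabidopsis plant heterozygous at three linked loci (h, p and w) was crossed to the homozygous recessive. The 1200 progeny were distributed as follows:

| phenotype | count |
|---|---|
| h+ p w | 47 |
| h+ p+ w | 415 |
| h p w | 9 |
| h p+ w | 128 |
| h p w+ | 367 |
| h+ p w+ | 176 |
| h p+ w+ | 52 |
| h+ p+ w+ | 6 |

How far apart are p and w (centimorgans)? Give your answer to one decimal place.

The two most frequent reciprocal classes, h p w+ and h+ p+ w, are the parental types, so the F1 was h p w+ / h+ p+ w.
The two rarest classes, h p w and h+ p+ w+, are the double crossovers. Comparing them with the parentals, only the w allele has switched, so w is the middle locus and the order is p – w – h.
Crossovers in the p–w interval produce the single-crossover classes h p+ w+ and h+ p w (52 + 47 = 99) plus the double crossovers (15).
RF(p–w) = (99 + 15) / 1200 = 114/1200 = 0.0950 → 9.5 centimorgans.

9.5 centimorgans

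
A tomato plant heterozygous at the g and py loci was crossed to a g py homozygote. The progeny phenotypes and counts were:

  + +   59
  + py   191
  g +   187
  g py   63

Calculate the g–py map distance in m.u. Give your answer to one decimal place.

24.4 m.u.

The two most frequent classes, + py (191) and g + (187), are the parental types, so the F1 was + py / g +.
The recombinant classes are + + and g py: 59 + 63 = 122.
Recombination frequency = 122/500 = 0.2440 ≈ 24.4%, i.e. 24.4 m.u.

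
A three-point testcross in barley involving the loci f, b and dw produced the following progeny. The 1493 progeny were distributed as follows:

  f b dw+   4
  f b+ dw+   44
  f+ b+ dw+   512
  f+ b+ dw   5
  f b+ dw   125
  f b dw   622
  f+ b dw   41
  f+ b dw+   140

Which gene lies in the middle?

The two most frequent reciprocal classes, f b dw and f+ b+ dw+, are the parental types, so the F1 was f b dw / f+ b+ dw+.
The two rarest classes, f b dw+ and f+ b+ dw, are the double crossovers. Comparing them with the parentals, only the dw allele has switched, so dw is the middle locus and the order is b – dw – f.

dw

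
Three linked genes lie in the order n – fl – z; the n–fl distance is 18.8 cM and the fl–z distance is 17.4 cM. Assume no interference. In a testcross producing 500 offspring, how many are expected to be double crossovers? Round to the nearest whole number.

16

Map distances give recombination frequencies of 0.188 and 0.174 for the two intervals.
With no interference, expected double-crossover frequency = 0.188 × 0.174 = 0.03271.
Expected number = 0.03271 × 500 = 16.36 ≈ 16.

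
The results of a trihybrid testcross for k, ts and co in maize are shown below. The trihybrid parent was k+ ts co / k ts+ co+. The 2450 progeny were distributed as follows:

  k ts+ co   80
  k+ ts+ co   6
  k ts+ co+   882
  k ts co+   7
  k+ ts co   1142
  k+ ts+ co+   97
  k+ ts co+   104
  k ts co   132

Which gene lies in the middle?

ts

The two rarest classes, k+ ts+ co and k ts co+, are the double crossovers. Comparing them with the parentals, only the ts allele has switched, so ts is the middle locus and the order is co – ts – k.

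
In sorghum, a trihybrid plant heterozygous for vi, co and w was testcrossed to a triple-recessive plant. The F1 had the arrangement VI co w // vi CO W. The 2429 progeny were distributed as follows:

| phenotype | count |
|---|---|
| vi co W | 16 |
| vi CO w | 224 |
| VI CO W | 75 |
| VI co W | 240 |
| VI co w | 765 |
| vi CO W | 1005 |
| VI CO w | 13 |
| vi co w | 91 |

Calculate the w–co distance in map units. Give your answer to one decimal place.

20.3 map units

The two rarest classes, VI CO w and vi co W, are the double crossovers. Comparing them with the parentals, only the co allele has switched, so co is the middle locus and the order is vi – co – w.
Crossovers in the co–w interval produce the single-crossover classes VI co W and vi CO w (240 + 224 = 464) plus the double crossovers (29).
RF(co–w) = (464 + 29) / 2429 = 493/2429 = 0.2030 → 20.3 map units.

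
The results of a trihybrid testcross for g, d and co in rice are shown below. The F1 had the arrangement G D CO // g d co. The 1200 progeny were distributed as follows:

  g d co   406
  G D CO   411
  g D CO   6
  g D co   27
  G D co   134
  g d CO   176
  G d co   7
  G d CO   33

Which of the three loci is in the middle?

g

The two rarest classes, g D CO and G d co, are the double crossovers. Comparing them with the parentals, only the g allele has switched, so g is the middle locus and the order is co – g – d.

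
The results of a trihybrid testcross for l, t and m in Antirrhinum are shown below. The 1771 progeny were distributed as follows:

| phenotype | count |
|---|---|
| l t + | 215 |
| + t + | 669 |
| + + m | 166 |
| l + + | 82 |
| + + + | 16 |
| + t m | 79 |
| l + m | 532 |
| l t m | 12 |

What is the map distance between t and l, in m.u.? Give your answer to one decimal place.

23.1 m.u.

The two most frequent reciprocal classes, + t + and l + m, are the parental types, so the F1 was + t + / l + m.
The two rarest classes, + + + and l t m, are the double crossovers. Comparing them with the parentals, only the t allele has switched, so t is the middle locus and the order is m – t – l.
Crossovers in the t–l interval produce the single-crossover classes l t + and + + m (215 + 166 = 381) plus the double crossovers (28).
RF(t–l) = (381 + 28) / 1771 = 409/1771 = 0.2309 → 23.1 m.u.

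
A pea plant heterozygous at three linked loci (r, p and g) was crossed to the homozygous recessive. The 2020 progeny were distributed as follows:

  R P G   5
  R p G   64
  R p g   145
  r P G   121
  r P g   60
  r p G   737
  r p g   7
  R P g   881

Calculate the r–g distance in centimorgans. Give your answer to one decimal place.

6.7 centimorgans

The two most frequent reciprocal classes, r p G and R P g, are the parental types, so the F1 was r p G / R P g.
The two rarest classes, r p g and R P G, are the double crossovers. Comparing them with the parentals, only the g allele has switched, so g is the middle locus and the order is r – g – p.
Crossovers in the r–g interval produce the single-crossover classes R p G and r P g (64 + 60 = 124) plus the double crossovers (12).
RF(r–g) = (124 + 12) / 2020 = 136/2020 = 0.0673 → 6.7 centimorgans.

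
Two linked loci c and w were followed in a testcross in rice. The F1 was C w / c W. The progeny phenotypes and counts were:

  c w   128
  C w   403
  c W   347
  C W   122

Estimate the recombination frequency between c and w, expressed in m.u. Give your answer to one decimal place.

The recombinant classes are C W and c w: 122 + 128 = 250.
Recombination frequency = 250/1000 = 0.2500 ≈ 25.0%, i.e. 25.0 m.u.

25.0 m.u.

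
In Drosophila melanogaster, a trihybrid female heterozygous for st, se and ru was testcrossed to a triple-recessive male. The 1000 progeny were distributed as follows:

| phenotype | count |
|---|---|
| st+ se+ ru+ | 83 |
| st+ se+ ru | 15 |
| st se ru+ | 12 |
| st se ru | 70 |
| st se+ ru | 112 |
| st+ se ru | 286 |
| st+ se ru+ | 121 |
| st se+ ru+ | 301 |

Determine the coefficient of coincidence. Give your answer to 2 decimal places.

0.58

The two most frequent reciprocal classes, st+ se ru and st se+ ru+, are the parental types, so the F1 was st+ se ru / st se+ ru+.
The two rarest classes, st+ se+ ru and st se ru+, are the double crossovers. Comparing them with the parentals, only the se allele has switched, so se is the middle locus and the order is ru – se – st.
ru–se: (233 + 27)/1000 = 0.2600; se–st: (153 + 27)/1000 = 0.1800.
Expected DCO frequency = 0.2600 × 0.1800 ≈ 0.04680; observed = 27/1000 ≈ 0.02700.
Coefficient of coincidence = 0.02700/0.04680 ≈ 0.58.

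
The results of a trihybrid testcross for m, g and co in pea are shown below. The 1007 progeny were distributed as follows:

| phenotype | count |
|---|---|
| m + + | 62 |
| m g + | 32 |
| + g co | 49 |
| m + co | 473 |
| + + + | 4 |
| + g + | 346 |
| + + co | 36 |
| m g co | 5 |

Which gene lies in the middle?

g

The two most frequent reciprocal classes, + g + and m + co, are the parental types, so the F1 was + g + / m + co.
The two rarest classes, + + + and m g co, are the double crossovers. Comparing them with the parentals, only the g allele has switched, so g is the middle locus and the order is co – g – m.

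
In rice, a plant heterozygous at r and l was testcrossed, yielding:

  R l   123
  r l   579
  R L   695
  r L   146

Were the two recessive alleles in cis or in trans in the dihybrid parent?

cis

The two most frequent classes are R L (695) and r l (579); these are the parental (non-recombinant) types.
So the F1 carried R L on one chromosome and r l on the other — the recessive alleles are on the same chromosome (cis / coupling).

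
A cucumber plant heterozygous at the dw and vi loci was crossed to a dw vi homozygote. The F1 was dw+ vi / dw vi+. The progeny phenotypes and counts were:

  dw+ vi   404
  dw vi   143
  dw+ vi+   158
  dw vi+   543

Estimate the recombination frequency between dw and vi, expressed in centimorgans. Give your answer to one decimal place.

24.1 centimorgans

The recombinant classes are dw+ vi+ and dw vi: 158 + 143 = 301.
Recombination frequency = 301/1248 = 0.2412 ≈ 24.1%, i.e. 24.1 centimorgans.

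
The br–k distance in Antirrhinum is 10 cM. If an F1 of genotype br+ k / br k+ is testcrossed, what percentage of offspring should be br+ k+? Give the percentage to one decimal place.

5.0%

A map distance of 10 cM corresponds to a recombination frequency of 0.100.
The F1 is br+ k / br k+, so br+ k+ is a recombinant gamete class with expected frequency r/2 = 0.100/2 = 0.0500.
That is 0.0500 = 5.0% of the progeny.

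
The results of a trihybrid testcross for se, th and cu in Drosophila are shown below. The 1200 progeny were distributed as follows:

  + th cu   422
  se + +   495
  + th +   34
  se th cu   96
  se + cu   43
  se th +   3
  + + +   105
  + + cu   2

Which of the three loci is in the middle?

The two most frequent reciprocal classes, se + + and + th cu, are the parental types, so the F1 was se + + / + th cu.
The two rarest classes, se th + and + + cu, are the double crossovers. Comparing them with the parentals, only the th allele has switched, so th is the middle locus and the order is cu – th – se.

th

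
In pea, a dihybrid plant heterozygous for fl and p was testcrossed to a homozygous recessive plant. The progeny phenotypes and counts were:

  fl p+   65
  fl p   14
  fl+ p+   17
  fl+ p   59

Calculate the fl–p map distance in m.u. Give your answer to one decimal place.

20.0 m.u.

The two most frequent classes, fl+ p (59) and fl p+ (65), are the parental types, so the F1 was fl+ p / fl p+.
The recombinant classes are fl+ p+ and fl p: 17 + 14 = 31.
Recombination frequency = 31/155 = 0.2000 ≈ 20.0%, i.e. 20.0 m.u.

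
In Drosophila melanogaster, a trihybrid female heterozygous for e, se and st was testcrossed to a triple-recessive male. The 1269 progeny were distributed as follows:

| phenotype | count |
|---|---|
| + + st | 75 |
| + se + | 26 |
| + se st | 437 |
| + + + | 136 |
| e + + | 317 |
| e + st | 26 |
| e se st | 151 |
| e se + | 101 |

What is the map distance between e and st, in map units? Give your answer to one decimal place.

The two most frequent reciprocal classes, e + + and + se st, are the parental types, so the F1 was e + + / + se st.
The two rarest classes, e + st and + se +, are the double crossovers. Comparing them with the parentals, only the st allele has switched, so st is the middle locus and the order is e – st – se.
Crossovers in the e–st interval produce the single-crossover classes + + + and e se st (136 + 151 = 287) plus the double crossovers (52).
RF(e–st) = (287 + 52) / 1269 = 339/1269 = 0.2671 → 26.7 map units.

26.7 map units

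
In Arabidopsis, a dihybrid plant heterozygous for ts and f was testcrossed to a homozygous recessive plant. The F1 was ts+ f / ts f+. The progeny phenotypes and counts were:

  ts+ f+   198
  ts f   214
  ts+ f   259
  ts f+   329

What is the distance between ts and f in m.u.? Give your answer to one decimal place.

41.2 m.u.

The recombinant classes are ts+ f+ and ts f: 198 + 214 = 412.
Recombination frequency = 412/1000 = 0.4120 ≈ 41.2%, i.e. 41.2 m.u.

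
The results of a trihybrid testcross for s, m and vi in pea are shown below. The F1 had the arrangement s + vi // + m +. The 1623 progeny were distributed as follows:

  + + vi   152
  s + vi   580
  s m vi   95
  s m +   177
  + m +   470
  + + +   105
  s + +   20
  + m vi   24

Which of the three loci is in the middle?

The two rarest classes, s + + and + m vi, are the double crossovers. Comparing them with the parentals, only the vi allele has switched, so vi is the middle locus and the order is s – vi – m.

vi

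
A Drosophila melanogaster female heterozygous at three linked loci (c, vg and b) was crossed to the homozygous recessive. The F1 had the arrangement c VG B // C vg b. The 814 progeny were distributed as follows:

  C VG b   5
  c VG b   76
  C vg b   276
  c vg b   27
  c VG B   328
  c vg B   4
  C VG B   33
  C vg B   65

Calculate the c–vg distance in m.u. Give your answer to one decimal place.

8.5 m.u.

The two rarest classes, c vg B and C VG b, are the double crossovers. Comparing them with the parentals, only the vg allele has switched, so vg is the middle locus and the order is b – vg – c.
Crossovers in the vg–c interval produce the single-crossover classes C VG B and c vg b (33 + 27 = 60) plus the double crossovers (9).
RF(vg–c) = (60 + 9) / 814 = 69/814 = 0.0848 → 8.5 m.u.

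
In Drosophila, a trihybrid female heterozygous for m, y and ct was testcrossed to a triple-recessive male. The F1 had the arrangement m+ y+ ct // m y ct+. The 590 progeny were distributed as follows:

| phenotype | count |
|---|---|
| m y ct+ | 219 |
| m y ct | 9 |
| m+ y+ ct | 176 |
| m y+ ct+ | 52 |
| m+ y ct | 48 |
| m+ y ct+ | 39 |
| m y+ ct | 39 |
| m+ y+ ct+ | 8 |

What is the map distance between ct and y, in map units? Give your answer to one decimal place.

19.8 map units

The two rarest classes, m+ y+ ct+ and m y ct, are the double crossovers. Comparing them with the parentals, only the ct allele has switched, so ct is the middle locus and the order is m – ct – y.
Crossovers in the ct–y interval produce the single-crossover classes m+ y ct and m y+ ct+ (48 + 52 = 100) plus the double crossovers (17).
RF(ct–y) = (100 + 17) / 590 = 117/590 = 0.1983 → 19.8 map units.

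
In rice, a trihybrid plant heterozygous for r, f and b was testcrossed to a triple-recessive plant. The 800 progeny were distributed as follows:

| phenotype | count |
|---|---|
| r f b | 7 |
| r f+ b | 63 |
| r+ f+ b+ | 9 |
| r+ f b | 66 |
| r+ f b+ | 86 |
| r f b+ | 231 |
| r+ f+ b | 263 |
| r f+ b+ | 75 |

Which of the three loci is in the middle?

b

The two most frequent reciprocal classes, r+ f+ b and r f b+, are the parental types, so the F1 was r+ f+ b / r f b+.
The two rarest classes, r+ f+ b+ and r f b, are the double crossovers. Comparing them with the parentals, only the b allele has switched, so b is the middle locus and the order is f – b – r.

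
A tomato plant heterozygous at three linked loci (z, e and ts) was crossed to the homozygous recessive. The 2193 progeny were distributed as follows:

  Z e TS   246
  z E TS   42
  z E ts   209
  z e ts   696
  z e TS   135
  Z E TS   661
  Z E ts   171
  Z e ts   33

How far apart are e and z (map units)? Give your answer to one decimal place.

24.2 map units

The two most frequent reciprocal classes, z e ts and Z E TS, are the parental types, so the F1 was z e ts / Z E TS.
The two rarest classes, Z e ts and z E TS, are the double crossovers. Comparing them with the parentals, only the z allele has switched, so z is the middle locus and the order is ts – z – e.
Crossovers in the z–e interval produce the single-crossover classes z E ts and Z e TS (209 + 246 = 455) plus the double crossovers (75).
RF(z–e) = (455 + 75) / 2193 = 530/2193 = 0.2417 → 24.2 map units.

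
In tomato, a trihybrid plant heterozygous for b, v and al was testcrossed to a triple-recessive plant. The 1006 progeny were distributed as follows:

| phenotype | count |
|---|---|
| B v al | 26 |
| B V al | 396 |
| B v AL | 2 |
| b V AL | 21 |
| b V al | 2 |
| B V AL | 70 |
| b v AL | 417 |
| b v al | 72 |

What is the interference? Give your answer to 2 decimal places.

The two most frequent reciprocal classes, b v AL and B V al, are the parental types, so the F1 was b v AL / B V al.
The two rarest classes, B v AL and b V al, are the double crossovers. Comparing them with the parentals, only the b allele has switched, so b is the middle locus and the order is v – b – al.
v–b: (47 + 4)/1006 = 0.0507; b–al: (142 + 4)/1006 = 0.1451.
Expected DCO frequency = 0.0507 × 0.1451 ≈ 0.00736; observed = 4/1006 ≈ 0.00398.
Coefficient of coincidence = 0.00398/0.00736 ≈ 0.54; interference = 1 − 0.54 = 0.46.

0.46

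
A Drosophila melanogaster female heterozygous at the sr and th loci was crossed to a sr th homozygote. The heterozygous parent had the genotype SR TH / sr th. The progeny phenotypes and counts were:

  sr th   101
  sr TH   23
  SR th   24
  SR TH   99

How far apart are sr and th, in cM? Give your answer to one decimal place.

The recombinant classes are SR th and sr TH: 24 + 23 = 47.
Recombination frequency = 47/247 = 0.1903 ≈ 19.0%, i.e. 19.0 cM.

19.0 cM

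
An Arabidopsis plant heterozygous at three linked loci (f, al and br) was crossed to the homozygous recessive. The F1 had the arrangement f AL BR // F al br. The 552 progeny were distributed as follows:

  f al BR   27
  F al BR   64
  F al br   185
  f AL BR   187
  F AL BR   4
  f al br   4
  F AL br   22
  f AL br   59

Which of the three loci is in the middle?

The two rarest classes, F AL BR and f al br, are the double crossovers. Comparing them with the parentals, only the f allele has switched, so f is the middle locus and the order is br – f – al.

f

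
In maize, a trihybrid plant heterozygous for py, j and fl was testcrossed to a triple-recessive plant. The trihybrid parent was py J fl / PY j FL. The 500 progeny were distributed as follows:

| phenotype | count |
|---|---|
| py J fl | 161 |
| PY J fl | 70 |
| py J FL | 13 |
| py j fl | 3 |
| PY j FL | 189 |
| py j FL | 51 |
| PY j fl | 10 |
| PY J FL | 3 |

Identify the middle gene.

The two rarest classes, py j fl and PY J FL, are the double crossovers. Comparing them with the parentals, only the j allele has switched, so j is the middle locus and the order is py – j – fl.

j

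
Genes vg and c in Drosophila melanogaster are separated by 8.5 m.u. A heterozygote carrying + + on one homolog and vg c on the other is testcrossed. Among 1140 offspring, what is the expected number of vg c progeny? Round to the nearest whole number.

A map distance of 8.5 m.u. corresponds to a recombination frequency of 0.085.
The F1 is + + / vg c, so vg c is a parental gamete class with expected frequency (1 − r)/2 = 0.915/2 = 0.4575.
Expected number = 0.4575 × 1140 = 521.55 ≈ 522.

522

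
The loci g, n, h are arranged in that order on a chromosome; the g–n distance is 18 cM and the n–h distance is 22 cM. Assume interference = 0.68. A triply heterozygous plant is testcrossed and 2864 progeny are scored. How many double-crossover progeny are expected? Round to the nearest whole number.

Map distances give recombination frequencies of 0.180 and 0.220 for the two intervals.
With interference 0.68 (so coincidence = 0.32), expected double-crossover frequency = 0.180 × 0.220 × 0.32 = 0.01267.
Expected number = 0.01267 × 2864 = 36.29 ≈ 36.

36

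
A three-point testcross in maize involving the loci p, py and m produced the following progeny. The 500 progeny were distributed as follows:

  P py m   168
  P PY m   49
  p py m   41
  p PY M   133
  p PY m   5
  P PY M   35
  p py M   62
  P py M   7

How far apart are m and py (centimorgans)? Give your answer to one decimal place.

The two most frequent reciprocal classes, p PY M and P py m, are the parental types, so the F1 was p PY M / P py m.
The two rarest classes, p PY m and P py M, are the double crossovers. Comparing them with the parentals, only the m allele has switched, so m is the middle locus and the order is p – m – py.
Crossovers in the m–py interval produce the single-crossover classes p py M and P PY m (62 + 49 = 111) plus the double crossovers (12).
RF(m–py) = (111 + 12) / 500 = 123/500 = 0.2460 → 24.6 centimorgans.

24.6 centimorgans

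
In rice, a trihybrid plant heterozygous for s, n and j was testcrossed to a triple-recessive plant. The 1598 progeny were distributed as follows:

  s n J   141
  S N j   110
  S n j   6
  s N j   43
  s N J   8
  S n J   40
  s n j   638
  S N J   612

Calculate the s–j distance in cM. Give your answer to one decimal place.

The two most frequent reciprocal classes, S N J and s n j, are the parental types, so the F1 was S N J / s n j.
The two rarest classes, s N J and S n j, are the double crossovers. Comparing them with the parentals, only the s allele has switched, so s is the middle locus and the order is n – s – j.
Crossovers in the s–j interval produce the single-crossover classes S N j and s n J (110 + 141 = 251) plus the double crossovers (14).
RF(s–j) = (251 + 14) / 1598 = 265/1598 = 0.1658 → 16.6 cM.

16.6 cM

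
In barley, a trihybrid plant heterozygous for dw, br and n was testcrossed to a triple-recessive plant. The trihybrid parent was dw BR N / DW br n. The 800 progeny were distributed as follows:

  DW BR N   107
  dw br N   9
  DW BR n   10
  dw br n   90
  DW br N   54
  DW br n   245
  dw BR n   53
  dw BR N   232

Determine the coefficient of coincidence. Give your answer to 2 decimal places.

0.56

The two rarest classes, dw br N and DW BR n, are the double crossovers. Comparing them with the parentals, only the br allele has switched, so br is the middle locus and the order is n – br – dw.
n–br: (107 + 19)/800 = 0.1575; br–dw: (197 + 19)/800 = 0.2700.
Expected DCO frequency = 0.1575 × 0.2700 ≈ 0.04253; observed = 19/800 ≈ 0.02375.
Coefficient of coincidence = 0.02375/0.04253 ≈ 0.56.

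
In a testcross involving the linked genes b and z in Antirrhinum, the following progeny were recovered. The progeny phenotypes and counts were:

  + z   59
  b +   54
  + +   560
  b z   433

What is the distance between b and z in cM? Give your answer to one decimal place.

The two most frequent classes, + + (560) and b z (433), are the parental types, so the F1 was + + / b z.
The recombinant classes are + z and b +: 59 + 54 = 113.
Recombination frequency = 113/1106 = 0.1022 ≈ 10.2%, i.e. 10.2 cM.

10.2 cM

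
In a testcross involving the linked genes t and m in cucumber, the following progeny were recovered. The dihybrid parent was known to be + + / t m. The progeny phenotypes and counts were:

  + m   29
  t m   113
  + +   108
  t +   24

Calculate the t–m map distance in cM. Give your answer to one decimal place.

19.3 cM

The recombinant classes are + m and t +: 29 + 24 = 53.
Recombination frequency = 53/274 = 0.1934 ≈ 19.3%, i.e. 19.3 cM.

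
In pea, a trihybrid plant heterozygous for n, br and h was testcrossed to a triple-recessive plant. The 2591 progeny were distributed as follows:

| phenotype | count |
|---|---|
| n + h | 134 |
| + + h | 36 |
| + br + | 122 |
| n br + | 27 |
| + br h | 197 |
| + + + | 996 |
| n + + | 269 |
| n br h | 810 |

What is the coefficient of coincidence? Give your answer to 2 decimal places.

0.97

The two most frequent reciprocal classes, n br h and + + +, are the parental types, so the F1 was n br h / + + +.
The two rarest classes, n br + and + + h, are the double crossovers. Comparing them with the parentals, only the h allele has switched, so h is the middle locus and the order is n – h – br.
n–h: (466 + 63)/2591 = 0.2042; h–br: (256 + 63)/2591 = 0.1231.
Expected DCO frequency = 0.2042 × 0.1231 ≈ 0.02514; observed = 63/2591 ≈ 0.02431.
Coefficient of coincidence = 0.02431/0.02514 ≈ 0.97.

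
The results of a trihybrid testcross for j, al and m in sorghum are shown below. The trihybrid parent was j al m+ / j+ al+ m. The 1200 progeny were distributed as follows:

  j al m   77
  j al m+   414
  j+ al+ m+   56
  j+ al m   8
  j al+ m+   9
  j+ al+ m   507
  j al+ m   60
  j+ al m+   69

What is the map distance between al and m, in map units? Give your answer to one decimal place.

12.5 map units

The two rarest classes, j al+ m+ and j+ al m, are the double crossovers. Comparing them with the parentals, only the al allele has switched, so al is the middle locus and the order is j – al – m.
Crossovers in the al–m interval produce the single-crossover classes j al m and j+ al+ m+ (77 + 56 = 133) plus the double crossovers (17).
RF(al–m) = (133 + 17) / 1200 = 150/1200 = 0.1250 → 12.5 map units.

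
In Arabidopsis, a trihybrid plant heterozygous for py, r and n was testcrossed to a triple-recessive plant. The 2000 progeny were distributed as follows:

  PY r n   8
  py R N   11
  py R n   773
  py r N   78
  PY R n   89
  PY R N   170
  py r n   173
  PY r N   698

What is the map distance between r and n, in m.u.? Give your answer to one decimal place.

The two most frequent reciprocal classes, py R n and PY r N, are the parental types, so the F1 was py R n / PY r N.
The two rarest classes, py R N and PY r n, are the double crossovers. Comparing them with the parentals, only the n allele has switched, so n is the middle locus and the order is r – n – py.
Crossovers in the r–n interval produce the single-crossover classes py r n and PY R N (173 + 170 = 343) plus the double crossovers (19).
RF(r–n) = (343 + 19) / 2000 = 362/2000 = 0.1810 → 18.1 m.u.

18.1 m.u.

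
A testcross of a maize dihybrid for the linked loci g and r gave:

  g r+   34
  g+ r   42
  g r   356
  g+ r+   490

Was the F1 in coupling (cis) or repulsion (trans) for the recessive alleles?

The two most frequent classes are g+ r+ (490) and g r (356); these are the parental (non-recombinant) types.
So the F1 carried g+ r+ on one chromosome and g r on the other — the recessive alleles are on the same chromosome (cis / coupling).

cis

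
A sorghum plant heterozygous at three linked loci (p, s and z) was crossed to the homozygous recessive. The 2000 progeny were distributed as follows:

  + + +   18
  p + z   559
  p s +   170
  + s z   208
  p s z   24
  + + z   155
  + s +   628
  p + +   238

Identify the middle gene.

s

The two most frequent reciprocal classes, + s + and p + z, are the parental types, so the F1 was + s + / p + z.
The two rarest classes, + + + and p s z, are the double crossovers. Comparing them with the parentals, only the s allele has switched, so s is the middle locus and the order is z – s – p.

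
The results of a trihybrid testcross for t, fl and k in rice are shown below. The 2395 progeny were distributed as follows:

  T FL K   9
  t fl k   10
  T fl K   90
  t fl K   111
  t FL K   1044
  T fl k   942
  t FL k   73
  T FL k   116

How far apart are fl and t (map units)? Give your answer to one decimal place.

10.3 map units

The two most frequent reciprocal classes, T fl k and t FL K, are the parental types, so the F1 was T fl k / t FL K.
The two rarest classes, t fl k and T FL K, are the double crossovers. Comparing them with the parentals, only the t allele has switched, so t is the middle locus and the order is k – t – fl.
Crossovers in the t–fl interval produce the single-crossover classes T FL k and t fl K (116 + 111 = 227) plus the double crossovers (19).
RF(t–fl) = (227 + 19) / 2395 = 246/2395 = 0.1027 → 10.3 map units.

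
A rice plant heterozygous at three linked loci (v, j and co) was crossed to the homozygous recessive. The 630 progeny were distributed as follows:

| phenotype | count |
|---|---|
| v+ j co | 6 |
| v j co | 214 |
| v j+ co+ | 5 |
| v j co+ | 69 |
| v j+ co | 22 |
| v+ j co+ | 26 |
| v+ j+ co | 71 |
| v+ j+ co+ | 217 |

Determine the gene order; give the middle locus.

v

The two most frequent reciprocal classes, v+ j+ co+ and v j co, are the parental types, so the F1 was v+ j+ co+ / v j co.
The two rarest classes, v j+ co+ and v+ j co, are the double crossovers. Comparing them with the parentals, only the v allele has switched, so v is the middle locus and the order is j – v – co.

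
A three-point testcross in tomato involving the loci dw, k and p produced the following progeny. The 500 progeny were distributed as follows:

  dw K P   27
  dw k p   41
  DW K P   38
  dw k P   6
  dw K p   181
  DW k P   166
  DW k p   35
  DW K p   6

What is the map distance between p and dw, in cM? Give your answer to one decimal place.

The two most frequent reciprocal classes, DW k P and dw K p, are the parental types, so the F1 was DW k P / dw K p.
The two rarest classes, dw k P and DW K p, are the double crossovers. Comparing them with the parentals, only the dw allele has switched, so dw is the middle locus and the order is k – dw – p.
Crossovers in the dw–p interval produce the single-crossover classes DW k p and dw K P (35 + 27 = 62) plus the double crossovers (12).
RF(dw–p) = (62 + 12) / 500 = 74/500 = 0.1480 → 14.8 cM.

14.8 cM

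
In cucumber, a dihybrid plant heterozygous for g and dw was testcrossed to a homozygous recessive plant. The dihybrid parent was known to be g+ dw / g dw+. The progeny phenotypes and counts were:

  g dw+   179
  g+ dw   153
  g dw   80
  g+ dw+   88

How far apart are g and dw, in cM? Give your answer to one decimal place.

33.6 cM

The recombinant classes are g+ dw+ and g dw: 88 + 80 = 168.
Recombination frequency = 168/500 = 0.3360 ≈ 33.6%, i.e. 33.6 cM.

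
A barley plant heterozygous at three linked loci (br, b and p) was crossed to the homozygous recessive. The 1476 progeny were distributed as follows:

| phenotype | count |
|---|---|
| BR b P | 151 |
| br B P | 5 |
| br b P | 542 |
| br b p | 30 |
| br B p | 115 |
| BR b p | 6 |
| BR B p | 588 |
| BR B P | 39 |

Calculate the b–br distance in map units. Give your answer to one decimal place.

18.8 map units

The two most frequent reciprocal classes, BR B p and br b P, are the parental types, so the F1 was BR B p / br b P.
The two rarest classes, BR b p and br B P, are the double crossovers. Comparing them with the parentals, only the b allele has switched, so b is the middle locus and the order is p – b – br.
Crossovers in the b–br interval produce the single-crossover classes br B p and BR b P (115 + 151 = 266) plus the double crossovers (11).
RF(b–br) = (266 + 11) / 1476 = 277/1476 = 0.1877 → 18.8 map units.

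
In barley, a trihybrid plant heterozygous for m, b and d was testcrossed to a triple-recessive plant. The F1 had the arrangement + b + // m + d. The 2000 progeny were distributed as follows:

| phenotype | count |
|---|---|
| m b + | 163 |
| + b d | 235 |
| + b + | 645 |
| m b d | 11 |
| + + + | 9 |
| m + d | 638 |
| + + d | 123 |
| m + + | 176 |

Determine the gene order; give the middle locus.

b

The two rarest classes, + + + and m b d, are the double crossovers. Comparing them with the parentals, only the b allele has switched, so b is the middle locus and the order is d – b – m.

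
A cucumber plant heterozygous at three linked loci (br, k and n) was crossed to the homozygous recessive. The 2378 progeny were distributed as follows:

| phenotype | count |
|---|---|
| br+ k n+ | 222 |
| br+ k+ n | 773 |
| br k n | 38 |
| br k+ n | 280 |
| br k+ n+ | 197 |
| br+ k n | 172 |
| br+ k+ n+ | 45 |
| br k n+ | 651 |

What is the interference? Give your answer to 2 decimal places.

0.25

The two most frequent reciprocal classes, br+ k+ n and br k n+, are the parental types, so the F1 was br+ k+ n / br k n+.
The two rarest classes, br+ k+ n+ and br k n, are the double crossovers. Comparing them with the parentals, only the n allele has switched, so n is the middle locus and the order is br – n – k.
br–n: (502 + 83)/2378 = 0.2460; n–k: (369 + 83)/2378 = 0.1901.
Expected DCO frequency = 0.2460 × 0.1901 ≈ 0.04676; observed = 83/2378 ≈ 0.03490.
Coefficient of coincidence = 0.03490/0.04676 ≈ 0.75; interference = 1 − 0.75 = 0.25.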